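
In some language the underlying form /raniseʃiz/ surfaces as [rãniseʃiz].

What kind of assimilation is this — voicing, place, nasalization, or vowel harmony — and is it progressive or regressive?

/a/→[ã].
Each target copies a feature from the following segment, so the direction is regressive.

nasalization, regressive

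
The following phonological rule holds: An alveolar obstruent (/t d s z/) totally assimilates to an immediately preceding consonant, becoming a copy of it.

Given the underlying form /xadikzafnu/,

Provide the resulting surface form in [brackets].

[xadikkafnu]

/z/ after /k/ → [k] (total assimilation)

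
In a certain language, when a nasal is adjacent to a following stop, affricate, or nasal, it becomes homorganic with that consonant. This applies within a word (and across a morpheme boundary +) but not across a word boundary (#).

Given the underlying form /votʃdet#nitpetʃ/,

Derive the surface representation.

no segment meets the rule's conditions; no change.

[votʃdet#nitpetʃ]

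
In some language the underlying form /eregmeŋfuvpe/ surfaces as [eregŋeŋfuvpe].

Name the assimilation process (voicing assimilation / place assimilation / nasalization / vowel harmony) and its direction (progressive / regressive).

/m/→[ŋ].
Each target copies a feature from the preceding segment, so the direction is progressive.

place assimilation, progressive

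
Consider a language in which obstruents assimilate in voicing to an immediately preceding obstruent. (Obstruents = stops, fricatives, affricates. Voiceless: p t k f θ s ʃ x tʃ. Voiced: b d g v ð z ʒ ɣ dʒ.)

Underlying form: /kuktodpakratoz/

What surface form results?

[kuktodbakratoz]

/p/ after /d/ (voiced) → [b]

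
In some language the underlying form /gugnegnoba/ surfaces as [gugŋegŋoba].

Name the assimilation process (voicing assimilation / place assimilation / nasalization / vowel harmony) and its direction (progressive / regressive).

/n/→[ŋ] /n/→[ŋ].
Each target copies a feature from the preceding segment, so the direction is progressive.

place assimilation, progressive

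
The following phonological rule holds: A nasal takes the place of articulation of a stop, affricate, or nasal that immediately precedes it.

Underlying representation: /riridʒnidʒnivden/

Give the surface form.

[riridʒɲidʒɲivden]

/n/ after /dʒ/ (palatal) → [ɲ]
/n/ after /dʒ/ (palatal) → [ɲ]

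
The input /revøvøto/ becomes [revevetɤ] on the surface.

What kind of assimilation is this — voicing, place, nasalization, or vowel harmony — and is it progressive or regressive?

vowel harmony, progressive

/ø/→[e] /ø/→[e] /o/→[ɤ].
Vowels agree with the first vowel, so the harmony is progressive.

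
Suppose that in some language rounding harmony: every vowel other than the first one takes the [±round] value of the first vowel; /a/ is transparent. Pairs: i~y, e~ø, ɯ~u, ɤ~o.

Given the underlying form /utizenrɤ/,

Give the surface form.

[utyzønro]

/i/ harmonizes with /u/ ([+round]) → [y]
/e/ harmonizes with /u/ ([+round]) → [ø]
/ɤ/ harmonizes with /u/ ([+round]) → [o]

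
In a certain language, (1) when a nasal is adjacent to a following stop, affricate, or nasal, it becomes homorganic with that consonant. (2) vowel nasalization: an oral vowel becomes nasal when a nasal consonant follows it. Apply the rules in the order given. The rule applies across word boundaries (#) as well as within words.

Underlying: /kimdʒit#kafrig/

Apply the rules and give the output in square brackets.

Rule 1: /m/ before /dʒ/ (palatal) → [ɲ]
After rule 1: kiɲdʒit#kafrig
Rule 2: /i/ before nasal /ɲ/ → [ĩ]

[kĩɲdʒit#kafrig]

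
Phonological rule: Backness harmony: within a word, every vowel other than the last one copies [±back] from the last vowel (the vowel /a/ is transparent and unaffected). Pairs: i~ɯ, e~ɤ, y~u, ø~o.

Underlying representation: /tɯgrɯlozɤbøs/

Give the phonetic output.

/ɯ/ harmonizes with /ø/ ([-back]) → [i]
/ɯ/ harmonizes with /ø/ ([-back]) → [i]
/o/ harmonizes with /ø/ ([-back]) → [ø]
/ɤ/ harmonizes with /ø/ ([-back]) → [e]

[tigriløzebøs]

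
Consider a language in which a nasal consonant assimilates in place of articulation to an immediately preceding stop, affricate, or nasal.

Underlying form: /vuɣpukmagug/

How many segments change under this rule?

/m/ after /k/ (velar) → [ŋ]
1 segment changes.

1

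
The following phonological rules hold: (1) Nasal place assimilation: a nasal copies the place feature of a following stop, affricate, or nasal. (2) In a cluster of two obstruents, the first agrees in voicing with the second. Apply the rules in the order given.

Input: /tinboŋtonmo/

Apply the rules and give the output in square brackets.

Rule 1: /n/ before /b/ (labial) → [m]
Rule 1: /ŋ/ before /t/ (alveolar) → [n]
Rule 1: /n/ before /m/ (labial) → [m]
After rule 1: timbontommo
Rule 2: no segment meets the rule's conditions; no change.

[timbontommo]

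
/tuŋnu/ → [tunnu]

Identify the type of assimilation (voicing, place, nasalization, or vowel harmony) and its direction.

/ŋ/→[n].
Each target copies a feature from the following segment, so the direction is regressive.

place assimilation, regressive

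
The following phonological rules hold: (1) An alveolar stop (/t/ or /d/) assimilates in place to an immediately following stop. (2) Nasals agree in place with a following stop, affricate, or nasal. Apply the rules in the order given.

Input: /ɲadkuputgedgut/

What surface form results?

Rule 1: /d/ before /k/ (velar) → [g]
Rule 1: /t/ before /g/ (velar) → [k]
Rule 1: /d/ before /g/ (velar) → [g]
After rule 1: ɲagkupukgeggut
Rule 2: no segment meets the rule's conditions; no change.

[ɲagkupukgeggut]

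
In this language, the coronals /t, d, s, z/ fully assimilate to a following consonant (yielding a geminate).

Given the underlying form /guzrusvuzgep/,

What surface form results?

/z/ before /r/ → [r] (total assimilation)
/s/ before /v/ → [v] (total assimilation)
/z/ before /g/ → [g] (total assimilation)

[gurruvvuggep]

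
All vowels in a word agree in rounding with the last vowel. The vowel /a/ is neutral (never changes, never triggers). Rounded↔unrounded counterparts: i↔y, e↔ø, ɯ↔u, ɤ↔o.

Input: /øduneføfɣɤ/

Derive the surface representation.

[edɯnefefɣɤ]

/ø/ harmonizes with /ɤ/ ([-round]) → [e]
/u/ harmonizes with /ɤ/ ([-round]) → [ɯ]
/ø/ harmonizes with /ɤ/ ([-round]) → [e]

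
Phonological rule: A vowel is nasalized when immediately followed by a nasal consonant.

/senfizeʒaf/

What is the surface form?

[sẽnfizeʒaf]

/e/ before nasal /n/ → [ẽ]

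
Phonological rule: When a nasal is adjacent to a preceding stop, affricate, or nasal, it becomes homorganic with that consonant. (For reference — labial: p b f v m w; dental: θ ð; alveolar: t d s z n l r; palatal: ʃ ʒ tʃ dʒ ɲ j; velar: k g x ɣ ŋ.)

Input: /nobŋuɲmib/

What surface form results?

/ŋ/ after /b/ (labial) → [m]
/m/ after /ɲ/ (palatal) → [ɲ]

[nobmuɲɲib]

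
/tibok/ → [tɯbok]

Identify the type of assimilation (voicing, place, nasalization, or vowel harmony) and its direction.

vowel harmony, regressive

/i/→[ɯ].
Vowels agree with the last vowel, so the harmony is regressive.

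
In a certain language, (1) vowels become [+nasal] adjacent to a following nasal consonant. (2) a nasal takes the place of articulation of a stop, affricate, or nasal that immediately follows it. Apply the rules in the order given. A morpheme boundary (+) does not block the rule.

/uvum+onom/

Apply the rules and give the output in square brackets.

[uvũm+õnõm]

Rule 1: /u/ before nasal /m/ → [ũ]
Rule 1: /o/ before nasal /n/ → [õ]
Rule 1: /o/ before nasal /m/ → [õ]
After rule 1: uvũm+õnõm
Rule 2: no segment meets the rule's conditions; no change.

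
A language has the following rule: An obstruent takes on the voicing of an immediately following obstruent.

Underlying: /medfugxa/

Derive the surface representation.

/d/ before /f/ (voiceless) → [t]
/g/ before /x/ (voiceless) → [k]

[metfukxa]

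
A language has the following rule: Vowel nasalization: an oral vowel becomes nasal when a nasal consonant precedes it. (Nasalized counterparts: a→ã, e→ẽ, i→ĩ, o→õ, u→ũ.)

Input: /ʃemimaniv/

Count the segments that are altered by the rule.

3

/i/ after nasal /m/ → [ĩ]
/a/ after nasal /m/ → [ã]
/i/ after nasal /n/ → [ĩ]
3 segments change.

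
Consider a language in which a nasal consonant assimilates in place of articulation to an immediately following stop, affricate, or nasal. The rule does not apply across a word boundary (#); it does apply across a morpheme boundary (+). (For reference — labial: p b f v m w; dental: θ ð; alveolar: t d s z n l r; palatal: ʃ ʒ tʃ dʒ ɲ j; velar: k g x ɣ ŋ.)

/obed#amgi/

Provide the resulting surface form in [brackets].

[obed#aŋgi]

/m/ before /g/ (velar) → [ŋ]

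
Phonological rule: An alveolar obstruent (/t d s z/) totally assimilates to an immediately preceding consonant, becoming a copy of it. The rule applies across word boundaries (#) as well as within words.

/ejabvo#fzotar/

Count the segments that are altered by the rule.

/z/ after /f/ → [f] (total assimilation)
1 segment changes.

1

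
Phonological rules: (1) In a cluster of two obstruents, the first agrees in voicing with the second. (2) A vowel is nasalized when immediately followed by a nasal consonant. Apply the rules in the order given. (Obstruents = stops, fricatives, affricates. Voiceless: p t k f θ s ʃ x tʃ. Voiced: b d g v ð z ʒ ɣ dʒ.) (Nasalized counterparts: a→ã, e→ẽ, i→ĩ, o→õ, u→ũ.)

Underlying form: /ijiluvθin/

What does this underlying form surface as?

Rule 1: /v/ before /θ/ (voiceless) → [f]
After rule 1: ijilufθin
Rule 2: /i/ before nasal /n/ → [ĩ]

[ijilufθĩn]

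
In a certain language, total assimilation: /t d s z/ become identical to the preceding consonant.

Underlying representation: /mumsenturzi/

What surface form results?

/s/ after /m/ → [m] (total assimilation)
/t/ after /n/ → [n] (total assimilation)
/z/ after /r/ → [r] (total assimilation)

[mummennurri]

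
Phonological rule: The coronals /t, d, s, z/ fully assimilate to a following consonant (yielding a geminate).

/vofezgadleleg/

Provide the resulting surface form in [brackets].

[vofeggalleleg]

/z/ before /g/ → [g] (total assimilation)
/d/ before /l/ → [l] (total assimilation)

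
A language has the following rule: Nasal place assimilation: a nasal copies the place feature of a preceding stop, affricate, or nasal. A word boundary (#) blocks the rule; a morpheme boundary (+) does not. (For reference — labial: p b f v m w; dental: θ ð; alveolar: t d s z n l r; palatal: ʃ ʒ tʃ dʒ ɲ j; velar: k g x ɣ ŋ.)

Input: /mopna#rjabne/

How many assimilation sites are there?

2

/n/ after /p/ (labial) → [m]
/n/ after /b/ (labial) → [m]
2 segments change.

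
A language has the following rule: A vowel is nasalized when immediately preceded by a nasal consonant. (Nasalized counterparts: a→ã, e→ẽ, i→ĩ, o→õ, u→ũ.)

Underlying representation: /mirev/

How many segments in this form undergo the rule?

/i/ after nasal /m/ → [ĩ]
1 segment changes.

1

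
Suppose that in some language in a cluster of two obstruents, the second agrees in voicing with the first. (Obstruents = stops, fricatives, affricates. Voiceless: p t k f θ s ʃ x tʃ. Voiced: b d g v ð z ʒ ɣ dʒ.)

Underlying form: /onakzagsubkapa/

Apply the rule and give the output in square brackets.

[onaksagzubgapa]

/z/ after /k/ (voiceless) → [s]
/s/ after /g/ (voiced) → [z]
/k/ after /b/ (voiced) → [g]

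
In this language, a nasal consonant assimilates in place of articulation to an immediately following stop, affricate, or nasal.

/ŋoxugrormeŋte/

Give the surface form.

/ŋ/ before /t/ (alveolar) → [n]

[ŋoxugrormente]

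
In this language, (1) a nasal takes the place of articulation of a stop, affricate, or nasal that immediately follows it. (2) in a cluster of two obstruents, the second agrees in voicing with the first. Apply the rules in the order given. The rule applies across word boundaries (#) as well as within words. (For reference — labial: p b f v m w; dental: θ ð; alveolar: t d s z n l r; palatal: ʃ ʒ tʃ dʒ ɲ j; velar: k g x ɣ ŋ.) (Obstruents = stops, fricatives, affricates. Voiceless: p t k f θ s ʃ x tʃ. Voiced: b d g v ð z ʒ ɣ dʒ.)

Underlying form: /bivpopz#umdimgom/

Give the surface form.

Rule 1: /m/ before /d/ (alveolar) → [n]
Rule 1: /m/ before /g/ (velar) → [ŋ]
After rule 1: bivpopz#undiŋgom
Rule 2: /p/ after /v/ (voiced) → [b]
Rule 2: /z/ after /p/ (voiceless) → [s]

[bivbops#undiŋgom]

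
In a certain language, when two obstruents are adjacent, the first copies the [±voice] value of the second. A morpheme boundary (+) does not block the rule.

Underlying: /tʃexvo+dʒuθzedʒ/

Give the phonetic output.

/x/ before /v/ (voiced) → [ɣ]
/θ/ before /z/ (voiced) → [ð]

[tʃeɣvo+dʒuðzedʒ]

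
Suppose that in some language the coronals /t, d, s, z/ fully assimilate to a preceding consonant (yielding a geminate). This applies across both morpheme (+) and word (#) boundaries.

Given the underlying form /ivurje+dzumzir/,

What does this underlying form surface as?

[ivurje+ddummir]

/z/ after /d/ → [d] (total assimilation)
/z/ after /m/ → [m] (total assimilation)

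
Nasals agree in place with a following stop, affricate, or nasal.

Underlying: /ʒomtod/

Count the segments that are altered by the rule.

/m/ before /t/ (alveolar) → [n]
1 segment changes.

1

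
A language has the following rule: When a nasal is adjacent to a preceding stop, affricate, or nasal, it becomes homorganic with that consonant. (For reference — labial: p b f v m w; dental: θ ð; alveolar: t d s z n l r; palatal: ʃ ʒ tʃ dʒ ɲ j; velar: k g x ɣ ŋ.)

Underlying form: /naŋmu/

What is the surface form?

[naŋŋu]

/m/ after /ŋ/ (velar) → [ŋ]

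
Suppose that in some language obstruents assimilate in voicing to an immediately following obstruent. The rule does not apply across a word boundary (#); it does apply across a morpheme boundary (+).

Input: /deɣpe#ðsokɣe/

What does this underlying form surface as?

[dexpe#θsogɣe]

/ɣ/ before /p/ (voiceless) → [x]
/ð/ before /s/ (voiceless) → [θ]
/k/ before /ɣ/ (voiced) → [g]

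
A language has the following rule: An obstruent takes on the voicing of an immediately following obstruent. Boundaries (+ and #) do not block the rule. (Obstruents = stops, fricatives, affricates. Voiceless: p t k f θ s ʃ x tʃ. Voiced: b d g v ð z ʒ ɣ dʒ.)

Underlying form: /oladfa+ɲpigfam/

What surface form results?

/d/ before /f/ (voiceless) → [t]
/g/ before /f/ (voiceless) → [k]

[olatfa+ɲpikfam]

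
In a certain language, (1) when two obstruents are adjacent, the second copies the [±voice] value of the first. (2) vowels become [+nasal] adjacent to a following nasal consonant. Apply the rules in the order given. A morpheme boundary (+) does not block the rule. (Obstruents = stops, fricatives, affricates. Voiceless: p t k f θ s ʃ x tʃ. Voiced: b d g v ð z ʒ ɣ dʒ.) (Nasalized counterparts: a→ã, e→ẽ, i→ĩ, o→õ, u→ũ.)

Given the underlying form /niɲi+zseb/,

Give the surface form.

Rule 1: /s/ after /z/ (voiced) → [z]
After rule 1: niɲi+zzeb
Rule 2: /i/ before nasal /ɲ/ → [ĩ]

[nĩɲi+zzeb]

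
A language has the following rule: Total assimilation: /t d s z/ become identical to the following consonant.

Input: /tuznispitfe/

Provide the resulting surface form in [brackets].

/z/ before /n/ → [n] (total assimilation)
/s/ before /p/ → [p] (total assimilation)
/t/ before /f/ → [f] (total assimilation)

[tunnippiffe]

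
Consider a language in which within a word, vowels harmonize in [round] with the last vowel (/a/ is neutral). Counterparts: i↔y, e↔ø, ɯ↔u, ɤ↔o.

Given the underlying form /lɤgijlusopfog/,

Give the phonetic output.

/ɤ/ harmonizes with /o/ ([+round]) → [o]
/i/ harmonizes with /o/ ([+round]) → [y]

[logyjlusopfog]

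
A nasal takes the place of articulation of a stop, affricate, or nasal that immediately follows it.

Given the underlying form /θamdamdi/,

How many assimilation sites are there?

/m/ before /d/ (alveolar) → [n]
/m/ before /d/ (alveolar) → [n]
2 segments change.

2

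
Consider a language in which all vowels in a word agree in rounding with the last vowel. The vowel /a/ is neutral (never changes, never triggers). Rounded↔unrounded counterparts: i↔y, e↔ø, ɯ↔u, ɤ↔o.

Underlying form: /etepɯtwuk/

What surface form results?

[øtøputwuk]

/e/ harmonizes with /u/ ([+round]) → [ø]
/e/ harmonizes with /u/ ([+round]) → [ø]
/ɯ/ harmonizes with /u/ ([+round]) → [u]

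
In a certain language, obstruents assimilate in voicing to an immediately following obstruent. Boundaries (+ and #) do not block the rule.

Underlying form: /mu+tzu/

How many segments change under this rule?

/t/ before /z/ (voiced) → [d]
1 segment changes.

1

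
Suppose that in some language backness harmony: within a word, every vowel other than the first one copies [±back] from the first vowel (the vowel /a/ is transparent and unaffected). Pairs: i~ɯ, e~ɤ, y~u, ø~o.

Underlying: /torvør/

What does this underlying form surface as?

[torvor]

/ø/ harmonizes with /o/ ([+back]) → [o]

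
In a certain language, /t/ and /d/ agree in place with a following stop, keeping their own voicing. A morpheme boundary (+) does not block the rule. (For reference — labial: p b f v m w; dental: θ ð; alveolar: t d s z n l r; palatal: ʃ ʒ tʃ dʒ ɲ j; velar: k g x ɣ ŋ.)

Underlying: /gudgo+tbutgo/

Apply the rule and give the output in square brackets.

[guggo+pbukgo]

/d/ before /g/ (velar) → [g]
/t/ before /b/ (labial) → [p]
/t/ before /g/ (velar) → [k]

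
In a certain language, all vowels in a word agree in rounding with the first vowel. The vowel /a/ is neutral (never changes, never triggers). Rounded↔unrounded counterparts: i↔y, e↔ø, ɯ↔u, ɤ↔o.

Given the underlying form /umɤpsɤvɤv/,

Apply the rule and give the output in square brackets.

[umopsovov]

/ɤ/ harmonizes with /u/ ([+round]) → [o]
/ɤ/ harmonizes with /u/ ([+round]) → [o]
/ɤ/ harmonizes with /u/ ([+round]) → [o]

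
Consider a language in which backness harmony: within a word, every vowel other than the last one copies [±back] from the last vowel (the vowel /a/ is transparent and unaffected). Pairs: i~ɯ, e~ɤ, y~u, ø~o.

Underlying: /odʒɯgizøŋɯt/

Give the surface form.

[odʒɯgɯzoŋɯt]

/i/ harmonizes with /ɯ/ ([+back]) → [ɯ]
/ø/ harmonizes with /ɯ/ ([+back]) → [o]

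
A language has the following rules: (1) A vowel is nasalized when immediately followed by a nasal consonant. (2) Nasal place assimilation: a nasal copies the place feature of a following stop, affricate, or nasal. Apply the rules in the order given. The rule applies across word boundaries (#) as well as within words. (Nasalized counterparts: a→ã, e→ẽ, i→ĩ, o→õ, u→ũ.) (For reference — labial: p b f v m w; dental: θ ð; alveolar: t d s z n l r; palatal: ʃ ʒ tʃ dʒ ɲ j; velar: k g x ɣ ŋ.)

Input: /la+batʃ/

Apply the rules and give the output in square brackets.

[la+batʃ]

Rule 1: no segment meets the rule's conditions; no change.
After rule 1: la+batʃ
Rule 2: no segment meets the rule's conditions; no change.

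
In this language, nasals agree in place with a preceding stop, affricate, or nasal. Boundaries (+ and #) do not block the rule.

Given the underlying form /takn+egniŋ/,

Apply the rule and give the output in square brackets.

/n/ after /k/ (velar) → [ŋ]
/n/ after /g/ (velar) → [ŋ]

[takŋ+egŋiŋ]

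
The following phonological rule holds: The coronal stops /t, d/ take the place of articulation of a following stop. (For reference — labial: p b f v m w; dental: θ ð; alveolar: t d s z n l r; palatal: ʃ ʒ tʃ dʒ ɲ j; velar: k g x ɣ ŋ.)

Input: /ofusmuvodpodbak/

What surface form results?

/d/ before /p/ (labial) → [b]
/d/ before /b/ (labial) → [b]

[ofusmuvobpobbak]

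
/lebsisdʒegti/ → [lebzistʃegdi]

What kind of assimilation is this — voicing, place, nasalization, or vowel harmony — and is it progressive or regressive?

/s/→[z] /dʒ/→[tʃ] /t/→[d].
Each target copies a feature from the preceding segment, so the direction is progressive.

voicing assimilation, progressive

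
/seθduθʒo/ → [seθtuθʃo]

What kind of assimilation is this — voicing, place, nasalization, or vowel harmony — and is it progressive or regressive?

/d/→[t] /ʒ/→[ʃ].
Each target copies a feature from the preceding segment, so the direction is progressive.

voicing assimilation, progressive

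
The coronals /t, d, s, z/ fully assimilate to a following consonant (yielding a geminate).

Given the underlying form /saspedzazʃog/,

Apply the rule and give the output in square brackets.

[sappezzaʃʃog]

/s/ before /p/ → [p] (total assimilation)
/d/ before /z/ → [z] (total assimilation)
/z/ before /ʃ/ → [ʃ] (total assimilation)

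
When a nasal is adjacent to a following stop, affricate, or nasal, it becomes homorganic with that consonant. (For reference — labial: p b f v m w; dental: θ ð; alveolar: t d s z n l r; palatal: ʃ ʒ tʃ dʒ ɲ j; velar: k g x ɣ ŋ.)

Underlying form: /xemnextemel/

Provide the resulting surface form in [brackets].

/m/ before /n/ (alveolar) → [n]

[xennextemel]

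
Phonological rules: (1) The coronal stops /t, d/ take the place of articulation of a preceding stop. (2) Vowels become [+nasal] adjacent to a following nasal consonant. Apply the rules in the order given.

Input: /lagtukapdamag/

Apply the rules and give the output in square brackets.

[lagkukapbãmag]

Rule 1: /t/ after /g/ (velar) → [k]
Rule 1: /d/ after /p/ (labial) → [b]
After rule 1: lagkukapbamag
Rule 2: /a/ before nasal /m/ → [ã]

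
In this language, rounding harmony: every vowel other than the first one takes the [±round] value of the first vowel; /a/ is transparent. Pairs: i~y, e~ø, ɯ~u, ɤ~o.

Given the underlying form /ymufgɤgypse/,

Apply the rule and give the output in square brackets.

[ymufgogypsø]

/ɤ/ harmonizes with /y/ ([+round]) → [o]
/e/ harmonizes with /y/ ([+round]) → [ø]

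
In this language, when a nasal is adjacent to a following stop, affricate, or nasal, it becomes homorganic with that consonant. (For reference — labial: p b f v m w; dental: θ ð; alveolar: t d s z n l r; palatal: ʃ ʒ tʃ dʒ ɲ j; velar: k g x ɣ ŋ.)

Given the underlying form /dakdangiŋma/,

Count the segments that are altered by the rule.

2

/n/ before /g/ (velar) → [ŋ]
/ŋ/ before /m/ (labial) → [m]
2 segments change.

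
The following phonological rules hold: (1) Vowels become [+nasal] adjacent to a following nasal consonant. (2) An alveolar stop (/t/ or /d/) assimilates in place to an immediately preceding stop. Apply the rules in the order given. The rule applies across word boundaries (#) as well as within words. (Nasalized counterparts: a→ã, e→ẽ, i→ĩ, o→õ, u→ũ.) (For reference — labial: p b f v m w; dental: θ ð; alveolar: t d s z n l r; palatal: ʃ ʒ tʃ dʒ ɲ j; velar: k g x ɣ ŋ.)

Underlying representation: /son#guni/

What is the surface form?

[sõn#gũni]

Rule 1: /o/ before nasal /n/ → [õ]
Rule 1: /u/ before nasal /n/ → [ũ]
After rule 1: sõn#gũni
Rule 2: no segment meets the rule's conditions; no change.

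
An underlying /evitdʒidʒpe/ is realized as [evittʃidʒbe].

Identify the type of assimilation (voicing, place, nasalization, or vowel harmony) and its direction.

/dʒ/→[tʃ] /p/→[b].
Each target copies a feature from the preceding segment, so the direction is progressive.

voicing assimilation, progressive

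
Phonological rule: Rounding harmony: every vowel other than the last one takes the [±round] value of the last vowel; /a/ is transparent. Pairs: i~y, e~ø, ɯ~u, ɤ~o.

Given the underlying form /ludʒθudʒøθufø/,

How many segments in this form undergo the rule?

No segment meets the rule's conditions.

0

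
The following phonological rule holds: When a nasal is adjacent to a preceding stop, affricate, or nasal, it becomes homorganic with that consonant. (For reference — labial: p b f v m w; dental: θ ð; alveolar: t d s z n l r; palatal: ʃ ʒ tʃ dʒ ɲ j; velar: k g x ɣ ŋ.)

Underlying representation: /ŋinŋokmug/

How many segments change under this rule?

/ŋ/ after /n/ (alveolar) → [n]
/m/ after /k/ (velar) → [ŋ]
2 segments change.

2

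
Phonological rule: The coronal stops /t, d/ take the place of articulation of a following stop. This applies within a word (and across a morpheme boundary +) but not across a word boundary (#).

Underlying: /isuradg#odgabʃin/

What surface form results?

[isuragg#oggabʃin]

/d/ before /g/ (velar) → [g]
/d/ before /g/ (velar) → [g]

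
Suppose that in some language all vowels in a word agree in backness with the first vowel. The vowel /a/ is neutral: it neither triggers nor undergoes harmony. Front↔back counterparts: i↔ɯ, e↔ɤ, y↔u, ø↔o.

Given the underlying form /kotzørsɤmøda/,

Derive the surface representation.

/ø/ harmonizes with /o/ ([+back]) → [o]
/ø/ harmonizes with /o/ ([+back]) → [o]

[kotzorsɤmoda]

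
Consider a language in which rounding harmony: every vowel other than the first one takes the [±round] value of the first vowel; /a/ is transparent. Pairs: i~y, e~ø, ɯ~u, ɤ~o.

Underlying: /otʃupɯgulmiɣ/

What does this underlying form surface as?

[otʃupugulmyɣ]

/ɯ/ harmonizes with /o/ ([+round]) → [u]
/i/ harmonizes with /o/ ([+round]) → [y]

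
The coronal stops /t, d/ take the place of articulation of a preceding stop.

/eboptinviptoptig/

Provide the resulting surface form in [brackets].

/t/ after /p/ (labial) → [p]
/t/ after /p/ (labial) → [p]
/t/ after /p/ (labial) → [p]

[eboppinvippoppig]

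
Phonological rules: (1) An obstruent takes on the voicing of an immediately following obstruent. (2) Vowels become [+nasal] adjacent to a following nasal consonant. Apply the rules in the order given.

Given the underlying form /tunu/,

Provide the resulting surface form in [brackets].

Rule 1: no segment meets the rule's conditions; no change.
After rule 1: tunu
Rule 2: /u/ before nasal /n/ → [ũ]

[tũnu]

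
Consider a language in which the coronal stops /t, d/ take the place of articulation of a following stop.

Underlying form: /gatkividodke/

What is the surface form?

[gakkividogke]

/t/ before /k/ (velar) → [k]
/d/ before /k/ (velar) → [g]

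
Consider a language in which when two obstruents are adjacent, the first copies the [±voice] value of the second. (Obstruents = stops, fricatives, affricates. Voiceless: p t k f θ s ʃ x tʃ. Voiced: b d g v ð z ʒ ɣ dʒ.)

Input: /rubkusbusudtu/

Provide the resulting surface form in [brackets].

[rupkuzbusuttu]

/b/ before /k/ (voiceless) → [p]
/s/ before /b/ (voiced) → [z]
/d/ before /t/ (voiceless) → [t]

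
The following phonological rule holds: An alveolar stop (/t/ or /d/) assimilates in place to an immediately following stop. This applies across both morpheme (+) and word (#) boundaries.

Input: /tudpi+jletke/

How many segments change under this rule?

2

/d/ before /p/ (labial) → [b]
/t/ before /k/ (velar) → [k]
2 segments change.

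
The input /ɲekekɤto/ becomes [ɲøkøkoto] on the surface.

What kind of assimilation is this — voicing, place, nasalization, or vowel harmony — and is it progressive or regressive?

vowel harmony, regressive

/e/→[ø] /e/→[ø] /ɤ/→[o].
Vowels agree with the last vowel, so the harmony is regressive.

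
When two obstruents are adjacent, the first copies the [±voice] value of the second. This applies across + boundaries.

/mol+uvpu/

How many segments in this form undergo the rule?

1

/v/ before /p/ (voiceless) → [f]
1 segment changes.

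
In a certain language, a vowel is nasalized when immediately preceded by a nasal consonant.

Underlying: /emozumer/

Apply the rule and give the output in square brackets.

/o/ after nasal /m/ → [õ]
/e/ after nasal /m/ → [ẽ]

[emõzumẽr]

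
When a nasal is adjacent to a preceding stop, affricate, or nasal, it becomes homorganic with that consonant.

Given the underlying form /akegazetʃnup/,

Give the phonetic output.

/n/ after /tʃ/ (palatal) → [ɲ]

[akegazetʃɲup]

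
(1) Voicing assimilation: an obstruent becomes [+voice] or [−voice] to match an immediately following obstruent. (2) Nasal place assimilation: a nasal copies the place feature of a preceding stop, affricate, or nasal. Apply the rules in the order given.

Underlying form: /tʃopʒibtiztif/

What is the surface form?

Rule 1: /p/ before /ʒ/ (voiced) → [b]
Rule 1: /b/ before /t/ (voiceless) → [p]
Rule 1: /z/ before /t/ (voiceless) → [s]
After rule 1: tʃobʒiptistif
Rule 2: no segment meets the rule's conditions; no change.

[tʃobʒiptistif]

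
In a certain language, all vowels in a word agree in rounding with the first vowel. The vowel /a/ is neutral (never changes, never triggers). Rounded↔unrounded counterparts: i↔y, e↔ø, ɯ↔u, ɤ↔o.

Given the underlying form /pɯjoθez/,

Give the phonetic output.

/o/ harmonizes with /ɯ/ ([-round]) → [ɤ]

[pɯjɤθez]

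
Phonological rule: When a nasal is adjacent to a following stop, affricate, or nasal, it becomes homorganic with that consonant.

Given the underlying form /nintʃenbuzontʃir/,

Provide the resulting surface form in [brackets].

/n/ before /tʃ/ (palatal) → [ɲ]
/n/ before /b/ (labial) → [m]
/n/ before /tʃ/ (palatal) → [ɲ]

[niɲtʃembuzoɲtʃir]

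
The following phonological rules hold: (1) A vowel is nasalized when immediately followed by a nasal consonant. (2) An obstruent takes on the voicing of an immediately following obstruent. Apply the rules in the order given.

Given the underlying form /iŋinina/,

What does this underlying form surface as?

Rule 1: /i/ before nasal /ŋ/ → [ĩ]
Rule 1: /i/ before nasal /n/ → [ĩ]
Rule 1: /i/ before nasal /n/ → [ĩ]
After rule 1: ĩŋĩnĩna
Rule 2: no segment meets the rule's conditions; no change.

[ĩŋĩnĩna]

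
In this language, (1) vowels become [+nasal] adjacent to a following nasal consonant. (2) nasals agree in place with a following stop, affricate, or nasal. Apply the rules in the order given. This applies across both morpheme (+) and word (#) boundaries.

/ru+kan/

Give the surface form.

[ru+kãn]

Rule 1: /a/ before nasal /n/ → [ã]
After rule 1: ru+kãn
Rule 2: no segment meets the rule's conditions; no change.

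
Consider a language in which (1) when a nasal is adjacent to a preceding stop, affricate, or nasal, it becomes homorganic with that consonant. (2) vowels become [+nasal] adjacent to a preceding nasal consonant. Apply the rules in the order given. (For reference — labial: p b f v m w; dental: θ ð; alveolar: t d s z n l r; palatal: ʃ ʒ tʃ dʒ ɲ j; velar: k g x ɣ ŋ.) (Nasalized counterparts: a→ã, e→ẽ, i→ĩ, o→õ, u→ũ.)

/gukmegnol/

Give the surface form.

[gukŋẽgŋõl]

Rule 1: /m/ after /k/ (velar) → [ŋ]
Rule 1: /n/ after /g/ (velar) → [ŋ]
After rule 1: gukŋegŋol
Rule 2: /e/ after nasal /ŋ/ → [ẽ]
Rule 2: /o/ after nasal /ŋ/ → [õ]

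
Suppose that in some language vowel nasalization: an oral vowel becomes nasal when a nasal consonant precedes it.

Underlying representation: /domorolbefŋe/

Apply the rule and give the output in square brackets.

/o/ after nasal /m/ → [õ]
/e/ after nasal /ŋ/ → [ẽ]

[domõrolbefŋẽ]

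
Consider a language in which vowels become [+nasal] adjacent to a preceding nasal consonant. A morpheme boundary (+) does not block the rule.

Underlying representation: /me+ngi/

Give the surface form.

[mẽ+ngi]

/e/ after nasal /m/ → [ẽ]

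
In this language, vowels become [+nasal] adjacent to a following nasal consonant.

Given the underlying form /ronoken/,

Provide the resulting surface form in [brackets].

/o/ before nasal /n/ → [õ]
/e/ before nasal /n/ → [ẽ]

[rõnokẽn]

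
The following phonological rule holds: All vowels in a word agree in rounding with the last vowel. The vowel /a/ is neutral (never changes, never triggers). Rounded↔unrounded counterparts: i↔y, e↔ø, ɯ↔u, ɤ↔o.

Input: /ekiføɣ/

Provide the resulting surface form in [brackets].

/e/ harmonizes with /ø/ ([+round]) → [ø]
/i/ harmonizes with /ø/ ([+round]) → [y]

[økyføɣ]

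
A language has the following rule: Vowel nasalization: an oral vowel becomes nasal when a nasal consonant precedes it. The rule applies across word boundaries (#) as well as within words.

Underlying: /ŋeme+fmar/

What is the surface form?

[ŋẽmẽ+fmãr]

/e/ after nasal /ŋ/ → [ẽ]
/e/ after nasal /m/ → [ẽ]
/a/ after nasal /m/ → [ã]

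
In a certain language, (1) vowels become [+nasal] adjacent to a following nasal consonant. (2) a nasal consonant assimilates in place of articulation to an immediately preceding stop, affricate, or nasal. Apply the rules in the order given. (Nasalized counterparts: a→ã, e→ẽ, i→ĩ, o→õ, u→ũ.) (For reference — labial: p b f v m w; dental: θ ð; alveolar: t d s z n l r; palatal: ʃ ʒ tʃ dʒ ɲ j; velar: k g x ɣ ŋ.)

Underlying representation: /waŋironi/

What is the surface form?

Rule 1: /a/ before nasal /ŋ/ → [ã]
Rule 1: /o/ before nasal /n/ → [õ]
After rule 1: wãŋirõni
Rule 2: no segment meets the rule's conditions; no change.

[wãŋirõni]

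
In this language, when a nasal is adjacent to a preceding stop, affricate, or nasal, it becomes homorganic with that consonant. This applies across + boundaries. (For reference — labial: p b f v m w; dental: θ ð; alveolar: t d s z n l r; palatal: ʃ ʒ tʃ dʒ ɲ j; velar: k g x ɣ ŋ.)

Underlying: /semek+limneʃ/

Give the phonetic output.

[semek+limmeʃ]

/n/ after /m/ (labial) → [m]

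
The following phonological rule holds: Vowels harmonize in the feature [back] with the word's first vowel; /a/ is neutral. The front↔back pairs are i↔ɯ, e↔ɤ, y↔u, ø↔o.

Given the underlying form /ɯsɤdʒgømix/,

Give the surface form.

[ɯsɤdʒgomɯx]

/ø/ harmonizes with /ɯ/ ([+back]) → [o]
/i/ harmonizes with /ɯ/ ([+back]) → [ɯ]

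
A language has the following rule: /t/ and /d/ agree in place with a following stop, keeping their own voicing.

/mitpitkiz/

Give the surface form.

[mippikkiz]

/t/ before /p/ (labial) → [p]
/t/ before /k/ (velar) → [k]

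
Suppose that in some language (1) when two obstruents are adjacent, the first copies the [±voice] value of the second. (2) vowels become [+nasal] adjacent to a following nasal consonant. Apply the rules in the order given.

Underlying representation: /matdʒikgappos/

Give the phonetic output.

[maddʒiggappos]

Rule 1: /t/ before /dʒ/ (voiced) → [d]
Rule 1: /k/ before /g/ (voiced) → [g]
After rule 1: maddʒiggappos
Rule 2: no segment meets the rule's conditions; no change.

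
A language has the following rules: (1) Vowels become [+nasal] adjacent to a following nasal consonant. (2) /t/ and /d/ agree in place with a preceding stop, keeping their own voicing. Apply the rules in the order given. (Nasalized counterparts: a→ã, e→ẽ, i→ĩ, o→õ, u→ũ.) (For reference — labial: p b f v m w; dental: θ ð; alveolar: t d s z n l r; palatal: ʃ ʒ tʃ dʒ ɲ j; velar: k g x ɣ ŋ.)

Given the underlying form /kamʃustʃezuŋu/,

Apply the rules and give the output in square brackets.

Rule 1: /a/ before nasal /m/ → [ã]
Rule 1: /u/ before nasal /ŋ/ → [ũ]
After rule 1: kãmʃustʃezũŋu
Rule 2: no segment meets the rule's conditions; no change.

[kãmʃustʃezũŋu]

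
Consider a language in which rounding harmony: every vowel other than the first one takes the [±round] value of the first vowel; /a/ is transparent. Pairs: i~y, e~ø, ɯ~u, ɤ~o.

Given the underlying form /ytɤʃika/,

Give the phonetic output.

[ytoʃyka]

/ɤ/ harmonizes with /y/ ([+round]) → [o]
/i/ harmonizes with /y/ ([+round]) → [y]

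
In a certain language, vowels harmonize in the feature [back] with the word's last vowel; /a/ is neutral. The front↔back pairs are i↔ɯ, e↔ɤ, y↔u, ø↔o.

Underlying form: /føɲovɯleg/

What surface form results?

/o/ harmonizes with /e/ ([-back]) → [ø]
/ɯ/ harmonizes with /e/ ([-back]) → [i]

[føɲøvileg]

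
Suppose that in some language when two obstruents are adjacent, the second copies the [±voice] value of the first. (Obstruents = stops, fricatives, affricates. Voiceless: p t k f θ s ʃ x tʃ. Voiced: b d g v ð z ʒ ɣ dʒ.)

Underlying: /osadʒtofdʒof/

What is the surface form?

[osadʒdoftʃof]

/t/ after /dʒ/ (voiced) → [d]
/dʒ/ after /f/ (voiceless) → [tʃ]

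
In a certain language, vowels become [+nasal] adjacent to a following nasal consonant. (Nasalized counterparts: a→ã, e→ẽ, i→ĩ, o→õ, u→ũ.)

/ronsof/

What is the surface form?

[rõnsof]

/o/ before nasal /n/ → [õ]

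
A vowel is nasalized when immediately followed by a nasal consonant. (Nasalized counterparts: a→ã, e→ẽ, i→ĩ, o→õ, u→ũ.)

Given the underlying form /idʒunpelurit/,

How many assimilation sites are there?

1

/u/ before nasal /n/ → [ũ]
1 segment changes.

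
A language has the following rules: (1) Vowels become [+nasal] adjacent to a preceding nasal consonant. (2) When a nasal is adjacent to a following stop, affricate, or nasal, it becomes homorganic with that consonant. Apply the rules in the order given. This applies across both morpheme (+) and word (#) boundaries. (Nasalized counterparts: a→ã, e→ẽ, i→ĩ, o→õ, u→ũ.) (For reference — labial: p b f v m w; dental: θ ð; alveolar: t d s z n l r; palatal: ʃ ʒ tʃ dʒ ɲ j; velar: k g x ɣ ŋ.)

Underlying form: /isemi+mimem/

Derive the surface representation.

[isemĩ+mĩmẽm]

Rule 1: /i/ after nasal /m/ → [ĩ]
Rule 1: /i/ after nasal /m/ → [ĩ]
Rule 1: /e/ after nasal /m/ → [ẽ]
After rule 1: isemĩ+mĩmẽm
Rule 2: no segment meets the rule's conditions; no change.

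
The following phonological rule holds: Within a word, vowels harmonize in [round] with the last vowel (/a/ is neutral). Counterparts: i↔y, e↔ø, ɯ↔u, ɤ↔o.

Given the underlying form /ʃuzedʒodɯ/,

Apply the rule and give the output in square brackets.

[ʃɯzedʒɤdɯ]

/u/ harmonizes with /ɯ/ ([-round]) → [ɯ]
/o/ harmonizes with /ɯ/ ([-round]) → [ɤ]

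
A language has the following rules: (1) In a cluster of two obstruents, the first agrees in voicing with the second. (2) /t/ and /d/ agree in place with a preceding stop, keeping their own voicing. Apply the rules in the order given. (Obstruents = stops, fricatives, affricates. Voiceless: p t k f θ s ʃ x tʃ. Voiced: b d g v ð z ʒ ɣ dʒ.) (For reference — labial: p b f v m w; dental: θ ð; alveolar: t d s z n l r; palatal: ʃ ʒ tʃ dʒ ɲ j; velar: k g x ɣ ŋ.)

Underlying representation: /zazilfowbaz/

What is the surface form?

[zazilfowbaz]

Rule 1: no segment meets the rule's conditions; no change.
After rule 1: zazilfowbaz
Rule 2: no segment meets the rule's conditions; no change.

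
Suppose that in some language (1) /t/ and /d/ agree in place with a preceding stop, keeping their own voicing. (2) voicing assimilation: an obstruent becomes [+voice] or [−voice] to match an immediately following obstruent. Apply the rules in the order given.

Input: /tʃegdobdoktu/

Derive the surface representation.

[tʃeggobbokku]

Rule 1: /d/ after /g/ (velar) → [g]
Rule 1: /d/ after /b/ (labial) → [b]
Rule 1: /t/ after /k/ (velar) → [k]
After rule 1: tʃeggobbokku
Rule 2: no segment meets the rule's conditions; no change.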